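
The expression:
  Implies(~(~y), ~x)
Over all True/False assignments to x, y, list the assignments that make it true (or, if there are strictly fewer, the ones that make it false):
is false only for:
  x=True, y=True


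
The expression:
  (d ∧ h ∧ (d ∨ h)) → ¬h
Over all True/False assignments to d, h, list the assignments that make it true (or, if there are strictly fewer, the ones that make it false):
is false only for:
  d=True, h=True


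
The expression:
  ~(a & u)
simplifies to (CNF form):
~a | ~u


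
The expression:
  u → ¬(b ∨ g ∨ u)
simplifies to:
¬u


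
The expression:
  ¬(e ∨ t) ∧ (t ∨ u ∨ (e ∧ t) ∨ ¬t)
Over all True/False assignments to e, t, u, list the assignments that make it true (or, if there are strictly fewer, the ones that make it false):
is true only for:
  e=False, t=False, u=False;
  e=False, t=False, u=True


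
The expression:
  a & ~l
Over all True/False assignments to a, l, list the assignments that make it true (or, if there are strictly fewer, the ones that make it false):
is true only for:
  a=True, l=False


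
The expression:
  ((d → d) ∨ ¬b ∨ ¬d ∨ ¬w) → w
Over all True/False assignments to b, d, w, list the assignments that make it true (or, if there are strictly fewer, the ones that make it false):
is true only for:
  b=False, d=False, w=True;
  b=False, d=True, w=True;
  b=True, d=False, w=True;
  b=True, d=True, w=True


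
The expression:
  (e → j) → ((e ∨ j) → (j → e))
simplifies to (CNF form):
e ∨ ¬j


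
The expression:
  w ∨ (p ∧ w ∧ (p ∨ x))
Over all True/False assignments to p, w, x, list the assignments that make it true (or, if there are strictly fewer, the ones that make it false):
is true only for:
  p=False, w=True, x=False;
  p=False, w=True, x=True;
  p=True, w=True, x=False;
  p=True, w=True, x=True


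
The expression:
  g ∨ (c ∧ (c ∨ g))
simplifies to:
c ∨ g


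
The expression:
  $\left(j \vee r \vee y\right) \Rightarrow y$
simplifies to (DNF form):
$y \vee \left(\neg j \wedge \neg r\right)$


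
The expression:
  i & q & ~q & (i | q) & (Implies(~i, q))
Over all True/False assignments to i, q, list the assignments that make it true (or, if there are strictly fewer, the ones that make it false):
is never true.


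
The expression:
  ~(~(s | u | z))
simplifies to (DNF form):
s | u | z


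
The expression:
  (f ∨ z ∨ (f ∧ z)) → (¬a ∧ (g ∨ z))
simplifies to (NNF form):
(g ∧ ¬a) ∨ (z ∧ ¬a) ∨ (¬f ∧ ¬z)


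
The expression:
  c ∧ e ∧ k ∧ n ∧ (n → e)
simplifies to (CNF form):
c ∧ e ∧ k ∧ n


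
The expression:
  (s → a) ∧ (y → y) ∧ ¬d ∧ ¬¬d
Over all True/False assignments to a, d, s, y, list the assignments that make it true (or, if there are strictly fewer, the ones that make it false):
is never true.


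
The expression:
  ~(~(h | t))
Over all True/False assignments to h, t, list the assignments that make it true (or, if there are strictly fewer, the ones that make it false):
is false only for:
  h=False, t=False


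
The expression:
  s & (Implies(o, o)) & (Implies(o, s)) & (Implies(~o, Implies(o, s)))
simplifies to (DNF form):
s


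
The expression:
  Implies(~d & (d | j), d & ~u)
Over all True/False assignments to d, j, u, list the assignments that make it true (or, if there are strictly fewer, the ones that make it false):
is false only for:
  d=False, j=True, u=False;
  d=False, j=True, u=True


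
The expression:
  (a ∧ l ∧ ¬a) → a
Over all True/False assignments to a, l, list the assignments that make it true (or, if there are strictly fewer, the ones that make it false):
is always true.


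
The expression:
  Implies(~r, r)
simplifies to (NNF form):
r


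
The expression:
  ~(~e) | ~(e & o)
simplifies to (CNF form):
True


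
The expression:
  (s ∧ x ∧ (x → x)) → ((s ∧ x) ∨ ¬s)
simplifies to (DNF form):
True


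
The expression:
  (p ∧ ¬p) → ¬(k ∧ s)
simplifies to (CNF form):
True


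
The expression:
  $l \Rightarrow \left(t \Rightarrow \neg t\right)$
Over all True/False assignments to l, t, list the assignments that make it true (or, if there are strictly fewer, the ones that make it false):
is false only for:
  l=True, t=True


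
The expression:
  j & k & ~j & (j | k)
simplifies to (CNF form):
False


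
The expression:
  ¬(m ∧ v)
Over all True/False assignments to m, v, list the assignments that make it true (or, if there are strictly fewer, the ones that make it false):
is false only for:
  m=True, v=True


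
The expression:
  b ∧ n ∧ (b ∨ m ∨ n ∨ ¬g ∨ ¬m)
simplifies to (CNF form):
b ∧ n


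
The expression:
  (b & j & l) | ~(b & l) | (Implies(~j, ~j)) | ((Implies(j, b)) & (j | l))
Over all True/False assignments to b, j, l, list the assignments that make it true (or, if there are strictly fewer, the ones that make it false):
is always true.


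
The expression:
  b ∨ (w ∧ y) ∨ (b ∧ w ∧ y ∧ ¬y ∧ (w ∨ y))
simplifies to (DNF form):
b ∨ (w ∧ y)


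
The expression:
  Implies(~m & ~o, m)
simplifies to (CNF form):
m | o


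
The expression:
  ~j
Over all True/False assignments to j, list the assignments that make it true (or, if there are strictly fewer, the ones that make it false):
is true only for:
  j=False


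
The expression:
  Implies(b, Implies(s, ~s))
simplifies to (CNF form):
~b | ~s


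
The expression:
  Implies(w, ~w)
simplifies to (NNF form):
~w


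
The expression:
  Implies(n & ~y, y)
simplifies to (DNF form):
y | ~n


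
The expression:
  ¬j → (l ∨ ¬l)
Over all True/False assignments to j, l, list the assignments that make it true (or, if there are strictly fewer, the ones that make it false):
is always true.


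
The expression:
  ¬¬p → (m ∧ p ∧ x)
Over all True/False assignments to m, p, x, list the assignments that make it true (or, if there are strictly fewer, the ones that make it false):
is false only for:
  m=False, p=True, x=False;
  m=False, p=True, x=True;
  m=True, p=True, x=False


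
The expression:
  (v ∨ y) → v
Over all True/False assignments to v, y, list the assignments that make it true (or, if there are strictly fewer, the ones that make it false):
is false only for:
  v=False, y=True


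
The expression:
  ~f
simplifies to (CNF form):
~f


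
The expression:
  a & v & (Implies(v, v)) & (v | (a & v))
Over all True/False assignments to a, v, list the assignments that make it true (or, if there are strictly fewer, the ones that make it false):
is true only for:
  a=True, v=True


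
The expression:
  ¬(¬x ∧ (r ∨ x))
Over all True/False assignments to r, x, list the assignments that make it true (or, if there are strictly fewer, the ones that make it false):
is false only for:
  r=True, x=False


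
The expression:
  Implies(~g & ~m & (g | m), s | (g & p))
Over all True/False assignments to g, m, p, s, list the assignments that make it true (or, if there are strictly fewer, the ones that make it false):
is always true.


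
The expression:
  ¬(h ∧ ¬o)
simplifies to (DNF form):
o ∨ ¬h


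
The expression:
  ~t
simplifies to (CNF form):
~t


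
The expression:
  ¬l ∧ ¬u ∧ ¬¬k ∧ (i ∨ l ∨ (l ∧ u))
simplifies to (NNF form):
i ∧ k ∧ ¬l ∧ ¬u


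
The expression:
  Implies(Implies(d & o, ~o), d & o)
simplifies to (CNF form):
d & o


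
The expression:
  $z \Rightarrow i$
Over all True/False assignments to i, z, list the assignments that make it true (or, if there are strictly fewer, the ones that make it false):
is false only for:
  i=False, z=True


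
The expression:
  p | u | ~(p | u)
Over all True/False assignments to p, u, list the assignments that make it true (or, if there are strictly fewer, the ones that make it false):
is always true.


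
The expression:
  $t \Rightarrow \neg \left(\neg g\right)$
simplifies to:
$g \vee \neg t$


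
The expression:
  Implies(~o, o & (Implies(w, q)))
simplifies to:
o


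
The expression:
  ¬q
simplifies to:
¬q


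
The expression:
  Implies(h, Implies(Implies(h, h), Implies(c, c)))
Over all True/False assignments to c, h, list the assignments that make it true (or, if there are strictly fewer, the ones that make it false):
is always true.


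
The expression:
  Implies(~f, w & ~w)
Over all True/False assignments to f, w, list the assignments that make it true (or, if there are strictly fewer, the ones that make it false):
is true only for:
  f=True, w=False;
  f=True, w=True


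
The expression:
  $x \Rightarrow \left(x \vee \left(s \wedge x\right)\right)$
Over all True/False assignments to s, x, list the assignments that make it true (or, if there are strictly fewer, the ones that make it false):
is always true.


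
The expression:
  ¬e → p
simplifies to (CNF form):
e ∨ p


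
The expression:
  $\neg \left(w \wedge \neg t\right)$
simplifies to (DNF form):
$t \vee \neg w$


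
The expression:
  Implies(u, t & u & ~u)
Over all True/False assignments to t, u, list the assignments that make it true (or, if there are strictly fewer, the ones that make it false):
is true only for:
  t=False, u=False;
  t=True, u=False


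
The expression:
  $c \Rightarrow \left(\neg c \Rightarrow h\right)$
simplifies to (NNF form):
$\text{True}$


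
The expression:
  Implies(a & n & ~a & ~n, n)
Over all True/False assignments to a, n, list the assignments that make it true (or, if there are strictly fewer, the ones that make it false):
is always true.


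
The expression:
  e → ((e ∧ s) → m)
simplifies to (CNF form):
m ∨ ¬e ∨ ¬s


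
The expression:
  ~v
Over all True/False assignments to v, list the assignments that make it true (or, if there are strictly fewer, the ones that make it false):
is true only for:
  v=False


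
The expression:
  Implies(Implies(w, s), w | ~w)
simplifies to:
True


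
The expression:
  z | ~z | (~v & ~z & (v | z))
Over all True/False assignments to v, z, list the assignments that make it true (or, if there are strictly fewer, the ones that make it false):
is always true.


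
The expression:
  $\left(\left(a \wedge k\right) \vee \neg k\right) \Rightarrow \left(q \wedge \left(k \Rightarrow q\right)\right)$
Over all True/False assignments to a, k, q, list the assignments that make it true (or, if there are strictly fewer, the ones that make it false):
is false only for:
  a=False, k=False, q=False;
  a=True, k=False, q=False;
  a=True, k=True, q=False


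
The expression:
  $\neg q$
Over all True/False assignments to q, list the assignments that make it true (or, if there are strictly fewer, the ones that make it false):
is true only for:
  q=False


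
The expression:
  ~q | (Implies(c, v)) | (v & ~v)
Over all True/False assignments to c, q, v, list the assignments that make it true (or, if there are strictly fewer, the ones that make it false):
is false only for:
  c=True, q=True, v=False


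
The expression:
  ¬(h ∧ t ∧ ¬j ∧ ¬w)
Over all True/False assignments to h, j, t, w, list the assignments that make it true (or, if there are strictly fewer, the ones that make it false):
is false only for:
  h=True, j=False, t=True, w=False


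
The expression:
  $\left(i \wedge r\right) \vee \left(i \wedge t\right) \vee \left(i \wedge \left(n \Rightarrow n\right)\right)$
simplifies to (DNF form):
$i$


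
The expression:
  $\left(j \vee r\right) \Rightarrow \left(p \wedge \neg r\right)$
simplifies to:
$\neg r \wedge \left(p \vee \neg j\right)$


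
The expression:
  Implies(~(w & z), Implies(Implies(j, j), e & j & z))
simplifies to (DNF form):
(w & z) | (e & j & z)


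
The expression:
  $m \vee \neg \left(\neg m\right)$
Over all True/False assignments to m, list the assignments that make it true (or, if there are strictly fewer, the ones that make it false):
is true only for:
  m=True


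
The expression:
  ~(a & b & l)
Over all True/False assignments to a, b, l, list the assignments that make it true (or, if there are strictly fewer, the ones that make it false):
is false only for:
  a=True, b=True, l=True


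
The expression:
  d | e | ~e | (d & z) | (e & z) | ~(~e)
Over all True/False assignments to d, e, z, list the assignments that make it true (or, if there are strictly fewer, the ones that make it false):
is always true.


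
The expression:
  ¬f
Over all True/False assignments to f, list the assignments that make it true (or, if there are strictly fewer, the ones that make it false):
is true only for:
  f=False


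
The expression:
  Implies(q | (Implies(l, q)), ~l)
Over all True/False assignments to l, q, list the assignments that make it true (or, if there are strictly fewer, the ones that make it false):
is false only for:
  l=True, q=True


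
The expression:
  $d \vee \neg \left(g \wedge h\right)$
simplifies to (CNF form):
$d \vee \neg g \vee \neg h$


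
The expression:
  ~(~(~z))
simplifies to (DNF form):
~z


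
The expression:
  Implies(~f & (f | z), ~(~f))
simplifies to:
f | ~z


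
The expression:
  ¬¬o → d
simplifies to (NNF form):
d ∨ ¬o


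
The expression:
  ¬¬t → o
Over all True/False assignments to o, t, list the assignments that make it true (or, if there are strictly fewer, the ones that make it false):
is false only for:
  o=False, t=True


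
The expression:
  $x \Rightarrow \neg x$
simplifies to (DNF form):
$\neg x$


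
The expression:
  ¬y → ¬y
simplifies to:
True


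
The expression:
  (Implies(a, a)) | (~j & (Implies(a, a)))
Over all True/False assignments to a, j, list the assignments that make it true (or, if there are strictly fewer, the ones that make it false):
is always true.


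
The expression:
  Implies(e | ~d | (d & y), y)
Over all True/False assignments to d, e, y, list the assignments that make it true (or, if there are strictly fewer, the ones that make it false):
is false only for:
  d=False, e=False, y=False;
  d=False, e=True, y=False;
  d=True, e=True, y=False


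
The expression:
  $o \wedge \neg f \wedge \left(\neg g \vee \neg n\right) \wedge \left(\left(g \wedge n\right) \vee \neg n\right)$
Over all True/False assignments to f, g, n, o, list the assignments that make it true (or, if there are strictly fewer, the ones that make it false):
is true only for:
  f=False, g=False, n=False, o=True;
  f=False, g=True, n=False, o=True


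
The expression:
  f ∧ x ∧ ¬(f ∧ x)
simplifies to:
False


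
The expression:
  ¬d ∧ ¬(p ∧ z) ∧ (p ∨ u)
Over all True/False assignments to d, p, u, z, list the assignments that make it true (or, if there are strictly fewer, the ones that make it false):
is true only for:
  d=False, p=False, u=True, z=False;
  d=False, p=False, u=True, z=True;
  d=False, p=True, u=False, z=False;
  d=False, p=True, u=True, z=False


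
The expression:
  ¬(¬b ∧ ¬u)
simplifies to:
b ∨ u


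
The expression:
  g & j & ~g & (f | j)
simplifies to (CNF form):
False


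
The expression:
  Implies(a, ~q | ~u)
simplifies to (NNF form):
~a | ~q | ~u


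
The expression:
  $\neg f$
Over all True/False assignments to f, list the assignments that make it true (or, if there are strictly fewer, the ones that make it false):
is true only for:
  f=False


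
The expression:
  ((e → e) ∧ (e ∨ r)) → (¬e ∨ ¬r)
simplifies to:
¬e ∨ ¬r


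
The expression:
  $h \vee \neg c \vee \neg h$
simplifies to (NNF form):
$\text{True}$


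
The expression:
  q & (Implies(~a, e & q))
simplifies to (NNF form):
q & (a | e)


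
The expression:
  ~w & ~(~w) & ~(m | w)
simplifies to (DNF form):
False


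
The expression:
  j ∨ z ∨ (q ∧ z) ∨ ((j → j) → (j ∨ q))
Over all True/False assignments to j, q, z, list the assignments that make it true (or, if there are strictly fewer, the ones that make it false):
is false only for:
  j=False, q=False, z=False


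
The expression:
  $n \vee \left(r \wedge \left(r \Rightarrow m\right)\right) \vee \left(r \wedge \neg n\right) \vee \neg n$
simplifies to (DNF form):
$\text{True}$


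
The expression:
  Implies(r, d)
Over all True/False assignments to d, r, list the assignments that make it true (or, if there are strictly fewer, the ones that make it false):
is false only for:
  d=False, r=True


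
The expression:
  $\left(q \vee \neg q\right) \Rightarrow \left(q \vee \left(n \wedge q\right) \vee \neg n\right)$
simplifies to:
$q \vee \neg n$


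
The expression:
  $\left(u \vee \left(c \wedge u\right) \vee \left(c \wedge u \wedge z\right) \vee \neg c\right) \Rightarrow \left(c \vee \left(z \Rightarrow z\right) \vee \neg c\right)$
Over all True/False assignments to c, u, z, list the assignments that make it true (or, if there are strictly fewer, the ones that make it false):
is always true.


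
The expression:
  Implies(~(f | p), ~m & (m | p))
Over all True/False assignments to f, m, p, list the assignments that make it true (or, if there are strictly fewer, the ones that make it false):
is false only for:
  f=False, m=False, p=False;
  f=False, m=True, p=False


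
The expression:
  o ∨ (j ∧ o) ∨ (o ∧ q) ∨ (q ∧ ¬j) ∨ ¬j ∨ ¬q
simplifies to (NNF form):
o ∨ ¬j ∨ ¬q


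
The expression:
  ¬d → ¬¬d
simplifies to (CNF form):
d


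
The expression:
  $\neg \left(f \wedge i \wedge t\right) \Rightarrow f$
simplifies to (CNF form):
$f$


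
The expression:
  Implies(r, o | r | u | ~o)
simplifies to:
True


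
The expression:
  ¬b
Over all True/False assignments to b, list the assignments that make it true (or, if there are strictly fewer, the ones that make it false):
is true only for:
  b=False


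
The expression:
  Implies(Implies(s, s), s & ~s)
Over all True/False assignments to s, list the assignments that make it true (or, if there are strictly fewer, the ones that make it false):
is never true.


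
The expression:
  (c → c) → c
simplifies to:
c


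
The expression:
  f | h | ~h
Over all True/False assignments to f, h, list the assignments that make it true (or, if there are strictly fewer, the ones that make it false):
is always true.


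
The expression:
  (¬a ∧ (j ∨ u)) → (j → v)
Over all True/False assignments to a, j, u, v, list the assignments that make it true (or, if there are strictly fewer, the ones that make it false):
is false only for:
  a=False, j=True, u=False, v=False;
  a=False, j=True, u=True, v=False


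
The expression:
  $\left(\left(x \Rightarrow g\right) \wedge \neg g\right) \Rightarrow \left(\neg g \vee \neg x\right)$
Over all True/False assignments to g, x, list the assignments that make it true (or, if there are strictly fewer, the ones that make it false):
is always true.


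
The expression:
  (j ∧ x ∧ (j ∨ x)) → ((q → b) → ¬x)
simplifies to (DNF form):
(q ∧ ¬b) ∨ ¬j ∨ ¬x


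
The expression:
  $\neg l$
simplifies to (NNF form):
$\neg l$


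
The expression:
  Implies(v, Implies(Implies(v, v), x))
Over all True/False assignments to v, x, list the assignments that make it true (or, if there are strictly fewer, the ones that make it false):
is false only for:
  v=True, x=False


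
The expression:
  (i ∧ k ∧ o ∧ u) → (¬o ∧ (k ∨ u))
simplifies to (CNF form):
¬i ∨ ¬k ∨ ¬o ∨ ¬u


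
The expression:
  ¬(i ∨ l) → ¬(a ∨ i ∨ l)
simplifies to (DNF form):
i ∨ l ∨ ¬a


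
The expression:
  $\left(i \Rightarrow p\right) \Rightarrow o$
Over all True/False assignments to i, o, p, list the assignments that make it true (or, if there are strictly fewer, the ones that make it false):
is false only for:
  i=False, o=False, p=False;
  i=False, o=False, p=True;
  i=True, o=False, p=True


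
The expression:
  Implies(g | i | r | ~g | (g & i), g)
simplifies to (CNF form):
g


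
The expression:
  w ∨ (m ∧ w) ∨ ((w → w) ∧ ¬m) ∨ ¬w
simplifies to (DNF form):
True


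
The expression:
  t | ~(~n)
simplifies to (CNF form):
n | t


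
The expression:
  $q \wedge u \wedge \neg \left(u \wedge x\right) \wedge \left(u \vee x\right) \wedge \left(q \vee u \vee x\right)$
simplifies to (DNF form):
$q \wedge u \wedge \neg x$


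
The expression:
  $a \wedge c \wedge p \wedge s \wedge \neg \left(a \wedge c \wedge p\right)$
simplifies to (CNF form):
$\text{False}$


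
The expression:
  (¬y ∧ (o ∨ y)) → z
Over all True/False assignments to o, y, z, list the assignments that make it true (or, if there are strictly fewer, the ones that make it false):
is false only for:
  o=True, y=False, z=False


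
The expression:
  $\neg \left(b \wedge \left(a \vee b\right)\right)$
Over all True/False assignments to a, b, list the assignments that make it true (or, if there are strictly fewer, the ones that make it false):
is true only for:
  a=False, b=False;
  a=True, b=False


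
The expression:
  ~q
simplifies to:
~q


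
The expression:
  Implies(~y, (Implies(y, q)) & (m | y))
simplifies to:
m | y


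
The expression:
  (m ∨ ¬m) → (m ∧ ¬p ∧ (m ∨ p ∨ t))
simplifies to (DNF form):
m ∧ ¬p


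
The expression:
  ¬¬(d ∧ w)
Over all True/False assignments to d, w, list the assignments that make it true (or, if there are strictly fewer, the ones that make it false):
is true only for:
  d=True, w=True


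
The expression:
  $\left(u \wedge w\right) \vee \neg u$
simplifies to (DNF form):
$w \vee \neg u$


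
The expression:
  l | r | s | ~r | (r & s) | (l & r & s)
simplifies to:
True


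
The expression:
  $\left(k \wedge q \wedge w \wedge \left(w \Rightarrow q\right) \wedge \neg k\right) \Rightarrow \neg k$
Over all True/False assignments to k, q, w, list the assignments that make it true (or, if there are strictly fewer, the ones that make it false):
is always true.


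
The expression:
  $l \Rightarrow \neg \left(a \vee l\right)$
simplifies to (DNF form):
$\neg l$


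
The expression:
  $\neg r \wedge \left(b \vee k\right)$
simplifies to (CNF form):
$\neg r \wedge \left(b \vee k\right)$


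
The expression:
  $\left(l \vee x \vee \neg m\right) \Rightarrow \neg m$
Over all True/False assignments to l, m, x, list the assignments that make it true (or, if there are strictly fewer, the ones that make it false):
is false only for:
  l=False, m=True, x=True;
  l=True, m=True, x=False;
  l=True, m=True, x=True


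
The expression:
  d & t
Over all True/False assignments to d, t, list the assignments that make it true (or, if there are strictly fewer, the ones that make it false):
is true only for:
  d=True, t=True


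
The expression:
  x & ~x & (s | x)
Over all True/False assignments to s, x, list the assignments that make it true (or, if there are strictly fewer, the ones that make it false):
is never true.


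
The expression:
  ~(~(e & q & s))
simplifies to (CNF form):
e & q & s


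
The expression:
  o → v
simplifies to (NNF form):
v ∨ ¬o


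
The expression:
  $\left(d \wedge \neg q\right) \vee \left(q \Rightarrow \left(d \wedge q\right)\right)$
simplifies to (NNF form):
$d \vee \neg q$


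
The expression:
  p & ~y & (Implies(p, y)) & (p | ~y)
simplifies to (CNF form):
False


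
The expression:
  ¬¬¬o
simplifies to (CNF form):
¬o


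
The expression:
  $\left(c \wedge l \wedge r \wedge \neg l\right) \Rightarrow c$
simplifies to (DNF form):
$\text{True}$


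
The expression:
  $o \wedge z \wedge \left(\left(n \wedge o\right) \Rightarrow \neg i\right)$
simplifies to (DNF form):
$\left(o \wedge z \wedge \neg i\right) \vee \left(o \wedge z \wedge \neg n\right)$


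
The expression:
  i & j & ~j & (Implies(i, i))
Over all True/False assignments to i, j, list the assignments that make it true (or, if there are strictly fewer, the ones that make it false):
is never true.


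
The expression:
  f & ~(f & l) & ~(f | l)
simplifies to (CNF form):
False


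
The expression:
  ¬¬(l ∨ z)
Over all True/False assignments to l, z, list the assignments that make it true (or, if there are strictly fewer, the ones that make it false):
is false only for:
  l=False, z=False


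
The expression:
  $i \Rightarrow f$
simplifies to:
$f \vee \neg i$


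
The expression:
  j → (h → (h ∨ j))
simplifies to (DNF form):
True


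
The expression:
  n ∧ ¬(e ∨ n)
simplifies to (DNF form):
False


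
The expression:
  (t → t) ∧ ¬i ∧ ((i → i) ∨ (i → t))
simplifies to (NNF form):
¬i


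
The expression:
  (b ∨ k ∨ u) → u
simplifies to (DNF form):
u ∨ (¬b ∧ ¬k)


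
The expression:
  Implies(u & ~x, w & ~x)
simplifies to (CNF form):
w | x | ~u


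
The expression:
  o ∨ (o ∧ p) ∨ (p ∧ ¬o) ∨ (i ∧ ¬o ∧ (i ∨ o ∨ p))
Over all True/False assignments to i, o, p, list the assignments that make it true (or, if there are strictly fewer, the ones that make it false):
is false only for:
  i=False, o=False, p=False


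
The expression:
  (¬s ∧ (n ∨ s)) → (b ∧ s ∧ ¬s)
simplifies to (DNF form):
s ∨ ¬n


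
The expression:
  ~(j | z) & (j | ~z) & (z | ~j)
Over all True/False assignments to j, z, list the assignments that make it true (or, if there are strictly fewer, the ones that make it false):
is true only for:
  j=False, z=False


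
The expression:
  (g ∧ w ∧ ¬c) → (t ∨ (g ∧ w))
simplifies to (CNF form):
True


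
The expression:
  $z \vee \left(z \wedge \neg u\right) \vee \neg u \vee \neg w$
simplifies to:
$z \vee \neg u \vee \neg w$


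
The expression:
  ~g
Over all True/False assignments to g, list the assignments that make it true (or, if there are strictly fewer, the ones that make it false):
is true only for:
  g=False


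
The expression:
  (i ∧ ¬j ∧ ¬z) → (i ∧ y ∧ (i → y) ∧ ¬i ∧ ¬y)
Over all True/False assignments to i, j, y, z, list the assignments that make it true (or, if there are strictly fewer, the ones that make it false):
is false only for:
  i=True, j=False, y=False, z=False;
  i=True, j=False, y=True, z=False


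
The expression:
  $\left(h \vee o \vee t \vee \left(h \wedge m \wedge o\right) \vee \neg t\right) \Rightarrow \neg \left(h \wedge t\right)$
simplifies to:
$\neg h \vee \neg t$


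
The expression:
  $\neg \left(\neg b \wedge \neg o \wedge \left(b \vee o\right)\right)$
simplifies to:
$\text{True}$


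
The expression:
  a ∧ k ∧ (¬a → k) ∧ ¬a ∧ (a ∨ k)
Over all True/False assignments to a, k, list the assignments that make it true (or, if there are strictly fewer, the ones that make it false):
is never true.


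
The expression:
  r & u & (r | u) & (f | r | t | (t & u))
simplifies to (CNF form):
r & u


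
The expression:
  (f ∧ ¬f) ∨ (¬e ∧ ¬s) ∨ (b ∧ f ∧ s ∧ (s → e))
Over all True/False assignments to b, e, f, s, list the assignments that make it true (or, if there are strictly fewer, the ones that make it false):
is true only for:
  b=False, e=False, f=False, s=False;
  b=False, e=False, f=True, s=False;
  b=True, e=False, f=False, s=False;
  b=True, e=False, f=True, s=False;
  b=True, e=True, f=True, s=True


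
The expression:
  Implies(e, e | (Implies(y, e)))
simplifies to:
True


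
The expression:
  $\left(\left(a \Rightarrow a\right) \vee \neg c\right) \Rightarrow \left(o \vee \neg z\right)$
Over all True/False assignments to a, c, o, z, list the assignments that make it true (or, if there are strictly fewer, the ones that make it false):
is false only for:
  a=False, c=False, o=False, z=True;
  a=False, c=True, o=False, z=True;
  a=True, c=False, o=False, z=True;
  a=True, c=True, o=False, z=True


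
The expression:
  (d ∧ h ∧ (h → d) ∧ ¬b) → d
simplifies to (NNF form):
True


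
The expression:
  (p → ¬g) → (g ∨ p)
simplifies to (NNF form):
g ∨ p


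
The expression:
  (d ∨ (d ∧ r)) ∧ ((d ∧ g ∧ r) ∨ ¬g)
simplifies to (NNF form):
d ∧ (r ∨ ¬g)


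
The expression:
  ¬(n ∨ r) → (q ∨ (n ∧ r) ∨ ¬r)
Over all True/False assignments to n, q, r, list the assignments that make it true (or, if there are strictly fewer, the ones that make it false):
is always true.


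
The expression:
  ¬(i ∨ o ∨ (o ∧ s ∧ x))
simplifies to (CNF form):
¬i ∧ ¬o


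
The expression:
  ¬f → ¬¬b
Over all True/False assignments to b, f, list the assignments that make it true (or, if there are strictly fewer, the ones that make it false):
is false only for:
  b=False, f=False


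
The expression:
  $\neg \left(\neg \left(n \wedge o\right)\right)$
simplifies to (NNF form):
$n \wedge o$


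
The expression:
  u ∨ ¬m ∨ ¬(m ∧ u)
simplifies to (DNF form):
True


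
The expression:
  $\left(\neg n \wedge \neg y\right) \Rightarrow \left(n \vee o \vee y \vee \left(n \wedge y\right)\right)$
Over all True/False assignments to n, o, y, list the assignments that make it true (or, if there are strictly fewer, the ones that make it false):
is false only for:
  n=False, o=False, y=False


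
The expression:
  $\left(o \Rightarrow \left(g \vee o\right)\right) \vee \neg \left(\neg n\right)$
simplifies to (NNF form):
$\text{True}$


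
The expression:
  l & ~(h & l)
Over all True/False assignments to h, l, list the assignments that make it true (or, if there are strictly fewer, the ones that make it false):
is true only for:
  h=False, l=True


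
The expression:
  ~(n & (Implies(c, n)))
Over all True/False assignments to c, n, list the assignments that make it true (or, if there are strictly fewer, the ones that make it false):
is true only for:
  c=False, n=False;
  c=True, n=False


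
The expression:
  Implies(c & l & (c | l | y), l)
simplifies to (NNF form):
True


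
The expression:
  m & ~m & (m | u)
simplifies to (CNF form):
False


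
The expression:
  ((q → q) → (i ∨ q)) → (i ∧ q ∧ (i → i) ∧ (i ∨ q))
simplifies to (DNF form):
(i ∧ q) ∨ (¬i ∧ ¬q)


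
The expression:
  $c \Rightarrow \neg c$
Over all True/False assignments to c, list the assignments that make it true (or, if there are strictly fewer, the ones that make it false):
is true only for:
  c=False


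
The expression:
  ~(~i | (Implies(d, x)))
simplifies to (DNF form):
d & i & ~x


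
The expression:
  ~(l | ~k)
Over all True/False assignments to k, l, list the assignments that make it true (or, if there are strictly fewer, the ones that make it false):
is true only for:
  k=True, l=False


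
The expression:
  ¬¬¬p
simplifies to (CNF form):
¬p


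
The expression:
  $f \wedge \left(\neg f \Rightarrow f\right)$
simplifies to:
$f$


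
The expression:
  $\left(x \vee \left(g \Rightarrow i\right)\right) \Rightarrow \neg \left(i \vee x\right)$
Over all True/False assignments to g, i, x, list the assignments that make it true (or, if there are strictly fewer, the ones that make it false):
is true only for:
  g=False, i=False, x=False;
  g=True, i=False, x=False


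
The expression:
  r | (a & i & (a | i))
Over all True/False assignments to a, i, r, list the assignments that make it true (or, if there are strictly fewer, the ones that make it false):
is false only for:
  a=False, i=False, r=False;
  a=False, i=True, r=False;
  a=True, i=False, r=False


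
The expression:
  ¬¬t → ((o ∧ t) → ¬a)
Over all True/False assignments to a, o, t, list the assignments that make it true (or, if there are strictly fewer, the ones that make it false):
is false only for:
  a=True, o=True, t=True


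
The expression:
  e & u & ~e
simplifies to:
False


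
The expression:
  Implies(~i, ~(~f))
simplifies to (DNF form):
f | i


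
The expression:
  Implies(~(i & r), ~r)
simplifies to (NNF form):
i | ~r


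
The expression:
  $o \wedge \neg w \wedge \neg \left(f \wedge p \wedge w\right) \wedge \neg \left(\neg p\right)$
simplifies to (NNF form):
$o \wedge p \wedge \neg w$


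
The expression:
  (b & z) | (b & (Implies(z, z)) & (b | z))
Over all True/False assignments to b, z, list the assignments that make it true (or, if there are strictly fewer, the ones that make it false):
is true only for:
  b=True, z=False;
  b=True, z=True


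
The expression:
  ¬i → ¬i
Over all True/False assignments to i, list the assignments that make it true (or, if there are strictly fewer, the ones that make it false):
is always true.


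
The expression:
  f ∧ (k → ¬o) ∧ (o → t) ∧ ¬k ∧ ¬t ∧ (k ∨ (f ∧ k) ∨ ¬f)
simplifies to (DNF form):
False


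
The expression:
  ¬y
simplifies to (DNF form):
¬y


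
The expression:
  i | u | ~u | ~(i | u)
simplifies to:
True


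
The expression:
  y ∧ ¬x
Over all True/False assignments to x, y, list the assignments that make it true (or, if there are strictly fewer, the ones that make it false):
is true only for:
  x=False, y=True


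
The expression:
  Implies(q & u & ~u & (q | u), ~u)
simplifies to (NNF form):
True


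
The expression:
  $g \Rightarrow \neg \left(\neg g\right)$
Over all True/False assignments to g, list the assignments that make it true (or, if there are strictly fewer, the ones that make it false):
is always true.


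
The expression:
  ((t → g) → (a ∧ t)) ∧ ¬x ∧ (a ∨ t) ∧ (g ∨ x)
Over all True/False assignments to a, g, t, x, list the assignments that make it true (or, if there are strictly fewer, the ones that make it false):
is true only for:
  a=True, g=True, t=True, x=False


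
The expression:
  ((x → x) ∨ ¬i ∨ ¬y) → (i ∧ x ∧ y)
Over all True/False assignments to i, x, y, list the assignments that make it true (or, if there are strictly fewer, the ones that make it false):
is true only for:
  i=True, x=True, y=True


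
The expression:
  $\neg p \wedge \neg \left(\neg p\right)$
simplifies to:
$\text{False}$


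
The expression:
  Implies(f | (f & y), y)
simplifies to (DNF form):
y | ~f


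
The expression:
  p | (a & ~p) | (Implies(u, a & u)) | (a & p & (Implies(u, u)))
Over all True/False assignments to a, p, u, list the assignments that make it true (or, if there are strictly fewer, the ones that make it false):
is false only for:
  a=False, p=False, u=True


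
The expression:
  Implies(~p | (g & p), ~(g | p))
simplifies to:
~g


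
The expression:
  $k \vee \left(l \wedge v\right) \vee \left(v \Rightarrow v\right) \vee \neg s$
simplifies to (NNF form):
$\text{True}$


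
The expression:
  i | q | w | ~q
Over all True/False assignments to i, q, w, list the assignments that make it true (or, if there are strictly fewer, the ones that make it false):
is always true.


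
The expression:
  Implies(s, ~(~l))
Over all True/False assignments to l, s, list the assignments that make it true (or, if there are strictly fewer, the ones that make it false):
is false only for:
  l=False, s=True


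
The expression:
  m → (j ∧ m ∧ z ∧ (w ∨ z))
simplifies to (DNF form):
(j ∧ z) ∨ ¬m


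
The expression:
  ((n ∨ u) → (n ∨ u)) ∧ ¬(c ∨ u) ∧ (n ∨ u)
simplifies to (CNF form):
n ∧ ¬c ∧ ¬u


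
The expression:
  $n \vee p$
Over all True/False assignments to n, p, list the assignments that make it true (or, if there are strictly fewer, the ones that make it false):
is false only for:
  n=False, p=False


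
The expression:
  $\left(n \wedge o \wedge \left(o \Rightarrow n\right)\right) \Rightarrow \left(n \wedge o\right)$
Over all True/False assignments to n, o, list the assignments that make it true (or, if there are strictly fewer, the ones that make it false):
is always true.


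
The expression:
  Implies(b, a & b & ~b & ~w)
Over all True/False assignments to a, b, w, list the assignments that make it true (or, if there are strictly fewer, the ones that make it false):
is true only for:
  a=False, b=False, w=False;
  a=False, b=False, w=True;
  a=True, b=False, w=False;
  a=True, b=False, w=True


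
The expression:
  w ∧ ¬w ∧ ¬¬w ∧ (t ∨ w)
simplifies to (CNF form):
False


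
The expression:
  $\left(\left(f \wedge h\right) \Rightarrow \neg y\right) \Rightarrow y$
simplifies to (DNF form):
$y$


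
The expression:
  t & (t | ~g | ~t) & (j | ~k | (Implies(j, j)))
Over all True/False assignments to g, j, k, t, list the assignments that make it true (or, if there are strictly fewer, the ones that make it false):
is true only for:
  g=False, j=False, k=False, t=True;
  g=False, j=False, k=True, t=True;
  g=False, j=True, k=False, t=True;
  g=False, j=True, k=True, t=True;
  g=True, j=False, k=False, t=True;
  g=True, j=False, k=True, t=True;
  g=True, j=True, k=False, t=True;
  g=True, j=True, k=True, t=True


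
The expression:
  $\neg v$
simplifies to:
$\neg v$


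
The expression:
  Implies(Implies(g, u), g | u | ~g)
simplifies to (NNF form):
True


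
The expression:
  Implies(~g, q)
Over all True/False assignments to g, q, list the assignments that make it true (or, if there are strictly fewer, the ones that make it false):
is false only for:
  g=False, q=False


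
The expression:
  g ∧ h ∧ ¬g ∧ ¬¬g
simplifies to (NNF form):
False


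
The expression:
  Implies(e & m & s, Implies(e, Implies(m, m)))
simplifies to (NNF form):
True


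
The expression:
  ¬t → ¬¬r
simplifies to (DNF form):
r ∨ t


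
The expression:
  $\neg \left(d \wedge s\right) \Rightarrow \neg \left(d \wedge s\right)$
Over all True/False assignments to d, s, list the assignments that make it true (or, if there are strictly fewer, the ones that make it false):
is always true.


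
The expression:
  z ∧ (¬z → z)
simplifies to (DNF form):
z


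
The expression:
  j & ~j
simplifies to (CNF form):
False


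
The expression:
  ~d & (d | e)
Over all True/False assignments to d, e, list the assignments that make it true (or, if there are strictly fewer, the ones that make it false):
is true only for:
  d=False, e=True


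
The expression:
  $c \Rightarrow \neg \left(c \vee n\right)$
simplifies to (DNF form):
$\neg c$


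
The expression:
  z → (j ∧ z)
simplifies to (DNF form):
j ∨ ¬z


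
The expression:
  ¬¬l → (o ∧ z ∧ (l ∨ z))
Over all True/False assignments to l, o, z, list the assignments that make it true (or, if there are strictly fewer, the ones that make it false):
is false only for:
  l=True, o=False, z=False;
  l=True, o=False, z=True;
  l=True, o=True, z=False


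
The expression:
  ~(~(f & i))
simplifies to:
f & i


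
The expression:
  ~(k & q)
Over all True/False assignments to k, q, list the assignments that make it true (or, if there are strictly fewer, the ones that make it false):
is false only for:
  k=True, q=True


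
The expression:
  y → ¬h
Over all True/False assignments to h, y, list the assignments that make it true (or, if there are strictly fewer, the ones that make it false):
is false only for:
  h=True, y=True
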